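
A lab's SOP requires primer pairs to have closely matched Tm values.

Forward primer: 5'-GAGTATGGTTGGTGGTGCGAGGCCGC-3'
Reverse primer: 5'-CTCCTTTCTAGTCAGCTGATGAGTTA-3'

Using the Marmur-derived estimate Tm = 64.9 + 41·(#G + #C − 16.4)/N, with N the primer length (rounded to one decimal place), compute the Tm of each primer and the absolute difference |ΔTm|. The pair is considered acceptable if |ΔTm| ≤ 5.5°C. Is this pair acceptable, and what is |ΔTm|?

|ΔTm| = 9.4°C; the pair is not acceptable.

Forward: G+C = 17, N = 26 → Tm = 64.9 + 41·(17 − 16.4)/26 = 65.8°C.
Reverse: G+C = 11, N = 26 → Tm = 64.9 + 41·(11 − 16.4)/26 = 56.4°C.
|ΔTm| = |65.8 − 56.4| = 9.4°C, > 5.5°C.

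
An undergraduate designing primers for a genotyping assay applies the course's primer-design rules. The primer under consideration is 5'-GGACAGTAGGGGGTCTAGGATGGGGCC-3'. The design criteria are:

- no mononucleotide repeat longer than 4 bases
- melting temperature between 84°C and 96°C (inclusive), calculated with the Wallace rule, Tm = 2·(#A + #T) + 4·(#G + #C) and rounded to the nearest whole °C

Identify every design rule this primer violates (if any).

Base counts: A=5, T=4, G=14, C=4 (length 27).
homopolymer run: longest run = 5, exceeds 4 ✗
Tm: Tm = 2·9 + 4·18 = 90°C ✓

Fails: homopolymer run.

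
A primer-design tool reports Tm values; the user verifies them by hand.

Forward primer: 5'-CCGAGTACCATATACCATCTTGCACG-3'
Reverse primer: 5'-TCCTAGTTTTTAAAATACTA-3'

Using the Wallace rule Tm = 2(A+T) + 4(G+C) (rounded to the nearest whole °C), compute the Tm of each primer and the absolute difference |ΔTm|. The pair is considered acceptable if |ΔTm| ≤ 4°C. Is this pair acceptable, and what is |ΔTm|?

|ΔTm| = 30°C; the pair is not acceptable.

Forward: A=7 T=6 G=4 C=9 → Tm = 2·13 + 4·13 = 78°C.
Reverse: A=7 T=9 G=1 C=3 → Tm = 2·16 + 4·4 = 48°C.
|ΔTm| = |78 − 48| = 30°C, > 4°C.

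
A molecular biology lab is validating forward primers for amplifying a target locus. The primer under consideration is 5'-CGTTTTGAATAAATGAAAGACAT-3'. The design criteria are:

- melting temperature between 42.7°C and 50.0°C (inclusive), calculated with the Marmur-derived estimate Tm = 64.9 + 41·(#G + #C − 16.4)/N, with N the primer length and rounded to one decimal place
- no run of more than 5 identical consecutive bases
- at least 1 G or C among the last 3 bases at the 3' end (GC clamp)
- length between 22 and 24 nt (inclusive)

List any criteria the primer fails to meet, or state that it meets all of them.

Meets all criteria.

Base counts: A=10, T=7, G=4, C=2 (length 23).
Tm: Tm = 64.9 + 41·(6 − 16.4)/23 = 46.4°C ✓
homopolymer run: longest run = 4 ✓
GC clamp: 3' end CAT has 1 G/C ✓
length: length 23 ✓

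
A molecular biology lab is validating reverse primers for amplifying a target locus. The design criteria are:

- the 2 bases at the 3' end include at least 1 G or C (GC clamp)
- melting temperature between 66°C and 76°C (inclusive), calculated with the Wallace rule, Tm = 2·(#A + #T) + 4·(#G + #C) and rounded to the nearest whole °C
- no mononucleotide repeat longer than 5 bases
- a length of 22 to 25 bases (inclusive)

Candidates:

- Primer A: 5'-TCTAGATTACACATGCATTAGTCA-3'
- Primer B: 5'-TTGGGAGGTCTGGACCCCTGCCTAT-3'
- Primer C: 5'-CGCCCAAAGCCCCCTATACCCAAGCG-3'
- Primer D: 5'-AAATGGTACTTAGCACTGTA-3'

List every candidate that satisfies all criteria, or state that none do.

Primer A (24 nt, A=8 T=8 G=3 C=5): 3' end CA has 1 G/C ✓; Tm = 2·16 + 4·8 = 64°C, outside 66–76°C ✗; longest run = 2 ✓; length 24 ✓ — fails.
Primer B (25 nt, A=3 T=7 G=8 C=7): 3' end AT has 0 G/C, need ≥1 ✗; Tm = 2·10 + 4·15 = 80°C, outside 66–76°C ✗; longest run = 4 ✓; length 25 ✓ — fails.
Primer C (26 nt, A=7 T=2 G=4 C=13): 3' end CG has 2 G/C ✓; Tm = 2·9 + 4·17 = 86°C, outside 66–76°C ✗; longest run = 5 ✓; length 26, outside 22–25 ✗ — fails.
Primer D (20 nt, A=7 T=6 G=4 C=3): 3' end TA has 0 G/C, need ≥1 ✗; Tm = 2·13 + 4·7 = 54°C, outside 66–76°C ✗; longest run = 3 ✓; length 20, outside 22–25 ✗ — fails.

None of the candidates satisfy all criteria.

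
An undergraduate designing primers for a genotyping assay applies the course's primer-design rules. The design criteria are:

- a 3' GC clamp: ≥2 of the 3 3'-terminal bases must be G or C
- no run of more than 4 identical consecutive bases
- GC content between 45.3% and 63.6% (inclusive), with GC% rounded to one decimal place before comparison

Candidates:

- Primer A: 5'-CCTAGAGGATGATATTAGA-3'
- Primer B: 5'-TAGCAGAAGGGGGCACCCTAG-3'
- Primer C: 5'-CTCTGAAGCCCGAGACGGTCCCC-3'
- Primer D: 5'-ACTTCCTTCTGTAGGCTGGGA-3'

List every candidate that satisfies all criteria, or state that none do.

Primer A (19 nt, A=7 T=5 G=5 C=2): 3' end AGA has 1 G/C, need ≥2 ✗; longest run = 2 ✓; GC 7/19 = 36.8%, outside 45.3–63.6% ✗ — fails.
Primer B (21 nt, A=6 T=2 G=8 C=5): 3' end TAG has 1 G/C, need ≥2 ✗; longest run = 5, exceeds 4 ✗; GC 13/21 = 61.9% ✓ — fails.
Primer C (23 nt, A=4 T=3 G=6 C=10): 3' end CCC has 3 G/C ✓; longest run = 4 ✓; GC 16/23 = 69.6%, outside 45.3–63.6% ✗ — fails.
Primer D (21 nt, A=3 T=7 G=6 C=5): 3' end GGA has 2 G/C ✓; longest run = 3 ✓; GC 11/21 = 52.4% ✓ — passes.

Primer D only.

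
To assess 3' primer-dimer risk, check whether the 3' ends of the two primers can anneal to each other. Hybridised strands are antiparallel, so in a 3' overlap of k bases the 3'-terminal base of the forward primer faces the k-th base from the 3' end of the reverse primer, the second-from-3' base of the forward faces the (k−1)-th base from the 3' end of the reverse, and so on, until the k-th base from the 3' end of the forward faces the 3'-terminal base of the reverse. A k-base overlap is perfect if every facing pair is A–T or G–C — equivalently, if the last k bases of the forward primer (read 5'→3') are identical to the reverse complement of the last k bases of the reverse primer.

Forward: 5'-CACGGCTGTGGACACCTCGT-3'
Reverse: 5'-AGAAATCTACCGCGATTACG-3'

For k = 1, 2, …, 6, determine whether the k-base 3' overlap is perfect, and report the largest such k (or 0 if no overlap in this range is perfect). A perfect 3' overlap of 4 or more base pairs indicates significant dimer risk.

Last 6 bases (5'→3') — forward …CCTCGT, reverse …ATTACG.
Reverse complement of the reverse primer's last 6 bases: CGTAAT; its first k bases are the reverse complement of the reverse primer's last k bases, so a perfect k-base overlap needs the forward primer's last k bases to equal them.
Comparing (forward last k vs required): k=1: T vs C ✗; k=2: GT vs CG ✗; k=3: CGT vs CGT ✓; k=4: TCGT vs CGTA ✗; k=5: CTCGT vs CGTAA ✗; k=6: CCTCGT vs CGTAAT ✗.
Only k = 3 is perfect, so the longest perfect 3' overlap is 3.

Longest perfect overlap: 3 complementary base pairs; below the dimer-risk threshold (threshold 4).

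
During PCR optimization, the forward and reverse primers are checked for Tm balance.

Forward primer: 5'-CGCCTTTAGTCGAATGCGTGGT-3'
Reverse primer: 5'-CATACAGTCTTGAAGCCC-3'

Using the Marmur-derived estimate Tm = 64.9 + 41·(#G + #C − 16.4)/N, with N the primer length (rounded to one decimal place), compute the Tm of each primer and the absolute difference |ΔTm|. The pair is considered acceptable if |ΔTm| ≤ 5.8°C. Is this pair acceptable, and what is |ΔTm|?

|ΔTm| = 8.7°C; the pair is not acceptable.

Forward: G+C = 12, N = 22 → Tm = 64.9 + 41·(12 − 16.4)/22 = 56.7°C.
Reverse: G+C = 9, N = 18 → Tm = 64.9 + 41·(9 − 16.4)/18 = 48.0°C.
|ΔTm| = |56.7 − 48.0| = 8.7°C, > 5.8°C.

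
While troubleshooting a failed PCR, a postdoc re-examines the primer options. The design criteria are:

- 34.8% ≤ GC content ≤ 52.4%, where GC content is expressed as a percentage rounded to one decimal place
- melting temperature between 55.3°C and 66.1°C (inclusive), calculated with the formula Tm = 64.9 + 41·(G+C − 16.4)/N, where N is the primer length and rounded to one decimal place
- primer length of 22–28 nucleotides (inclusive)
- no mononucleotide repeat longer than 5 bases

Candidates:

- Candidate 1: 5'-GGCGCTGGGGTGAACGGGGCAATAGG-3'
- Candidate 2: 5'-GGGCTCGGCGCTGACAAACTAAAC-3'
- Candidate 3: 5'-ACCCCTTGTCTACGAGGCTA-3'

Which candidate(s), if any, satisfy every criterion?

None of the candidates satisfy all criteria.

Candidate 1 (26 nt, A=5 T=3 G=14 C=4): GC 18/26 = 69.2%, outside 34.8–52.4% ✗; Tm = 64.9 + 41·(18 − 16.4)/26 = 67.4°C, outside 55.3–66.1°C ✗; length 26 ✓; longest run = 4 ✓ — fails.
Candidate 2 (24 nt, A=7 T=3 G=7 C=7): GC 14/24 = 58.3%, outside 34.8–52.4% ✗; Tm = 64.9 + 41·(14 − 16.4)/24 = 60.8°C ✓; length 24 ✓; longest run = 3 ✓ — fails.
Candidate 3 (20 nt, A=4 T=5 G=4 C=7): GC 11/20 = 55.0%, outside 34.8–52.4% ✗; Tm = 64.9 + 41·(11 − 16.4)/20 = 53.8°C, outside 55.3–66.1°C ✗; length 20, outside 22–28 ✗; longest run = 4 ✓ — fails.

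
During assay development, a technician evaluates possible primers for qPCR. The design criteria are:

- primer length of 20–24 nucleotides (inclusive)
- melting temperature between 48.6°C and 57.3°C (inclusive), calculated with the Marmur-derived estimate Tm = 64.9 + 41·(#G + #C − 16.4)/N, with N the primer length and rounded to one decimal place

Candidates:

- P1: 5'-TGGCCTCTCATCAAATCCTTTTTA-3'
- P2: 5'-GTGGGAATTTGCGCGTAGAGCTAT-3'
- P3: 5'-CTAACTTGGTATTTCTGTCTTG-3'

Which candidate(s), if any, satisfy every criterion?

P1 and P3.

P1 (24 nt, A=5 T=10 G=2 C=7): length 24 ✓; Tm = 64.9 + 41·(9 − 16.4)/24 = 52.3°C ✓ — passes.
P2 (24 nt, A=5 T=7 G=9 C=3): length 24 ✓; Tm = 64.9 + 41·(12 − 16.4)/24 = 57.4°C, outside 48.6–57.3°C ✗ — fails.
P3 (22 nt, A=3 T=11 G=4 C=4): length 22 ✓; Tm = 64.9 + 41·(8 − 16.4)/22 = 49.2°C ✓ — passes.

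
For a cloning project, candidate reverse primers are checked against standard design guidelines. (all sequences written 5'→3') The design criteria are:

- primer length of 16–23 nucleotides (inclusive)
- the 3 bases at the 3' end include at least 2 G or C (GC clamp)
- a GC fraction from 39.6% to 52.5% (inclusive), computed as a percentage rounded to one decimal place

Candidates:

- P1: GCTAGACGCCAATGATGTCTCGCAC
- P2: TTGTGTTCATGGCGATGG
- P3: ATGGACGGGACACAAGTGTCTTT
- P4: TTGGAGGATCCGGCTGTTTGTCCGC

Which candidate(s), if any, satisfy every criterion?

P2 only.

P1 (25 nt, A=6 T=5 G=6 C=8): length 25, outside 16–23 ✗; 3' end CAC has 2 G/C ✓; GC 14/25 = 56.0%, outside 39.6–52.5% ✗ — fails.
P2 (18 nt, A=2 T=7 G=7 C=2): length 18 ✓; 3' end TGG has 2 G/C ✓; GC 9/18 = 50.0% ✓ — passes.
P3 (23 nt, A=6 T=6 G=7 C=4): length 23 ✓; 3' end TTT has 0 G/C, need ≥2 ✗; GC 11/23 = 47.8% ✓ — fails.
P4 (25 nt, A=2 T=8 G=9 C=6): length 25, outside 16–23 ✗; 3' end CGC has 3 G/C ✓; GC 15/25 = 60.0%, outside 39.6–52.5% ✗ — fails.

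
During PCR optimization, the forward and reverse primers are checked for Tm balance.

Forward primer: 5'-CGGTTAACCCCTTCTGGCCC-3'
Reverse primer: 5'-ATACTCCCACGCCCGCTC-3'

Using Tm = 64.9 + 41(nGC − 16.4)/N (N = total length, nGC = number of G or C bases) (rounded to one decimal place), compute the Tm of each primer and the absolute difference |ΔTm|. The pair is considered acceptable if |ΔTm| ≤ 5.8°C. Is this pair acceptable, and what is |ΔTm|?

Forward: G+C = 13, N = 20 → Tm = 64.9 + 41·(13 − 16.4)/20 = 57.9°C.
Reverse: G+C = 12, N = 18 → Tm = 64.9 + 41·(12 − 16.4)/18 = 54.9°C.
|ΔTm| = |57.9 − 54.9| = 3.0°C, ≤ 5.8°C.

|ΔTm| = 3.0°C; the pair is acceptable.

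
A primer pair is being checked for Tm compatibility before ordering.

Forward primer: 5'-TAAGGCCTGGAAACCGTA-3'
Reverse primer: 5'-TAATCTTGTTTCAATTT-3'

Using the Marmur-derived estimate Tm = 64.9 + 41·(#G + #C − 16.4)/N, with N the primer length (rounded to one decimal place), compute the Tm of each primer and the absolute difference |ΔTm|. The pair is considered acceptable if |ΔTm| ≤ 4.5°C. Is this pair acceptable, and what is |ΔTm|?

Forward: G+C = 9, N = 18 → Tm = 64.9 + 41·(9 − 16.4)/18 = 48.0°C.
Reverse: G+C = 3, N = 17 → Tm = 64.9 + 41·(3 − 16.4)/17 = 32.6°C.
|ΔTm| = |48.0 − 32.6| = 15.4°C, > 4.5°C.

|ΔTm| = 15.4°C; the pair is not acceptable.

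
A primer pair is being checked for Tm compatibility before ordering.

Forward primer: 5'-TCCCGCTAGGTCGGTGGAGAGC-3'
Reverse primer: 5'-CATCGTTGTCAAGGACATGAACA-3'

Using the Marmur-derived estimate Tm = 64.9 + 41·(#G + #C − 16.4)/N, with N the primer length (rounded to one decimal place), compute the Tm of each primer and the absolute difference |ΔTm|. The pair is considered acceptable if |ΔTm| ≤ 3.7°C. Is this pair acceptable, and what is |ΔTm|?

Forward: G+C = 15, N = 22 → Tm = 64.9 + 41·(15 − 16.4)/22 = 62.3°C.
Reverse: G+C = 10, N = 23 → Tm = 64.9 + 41·(10 − 16.4)/23 = 53.5°C.
|ΔTm| = |62.3 − 53.5| = 8.8°C, > 3.7°C.

|ΔTm| = 8.8°C; the pair is not acceptable.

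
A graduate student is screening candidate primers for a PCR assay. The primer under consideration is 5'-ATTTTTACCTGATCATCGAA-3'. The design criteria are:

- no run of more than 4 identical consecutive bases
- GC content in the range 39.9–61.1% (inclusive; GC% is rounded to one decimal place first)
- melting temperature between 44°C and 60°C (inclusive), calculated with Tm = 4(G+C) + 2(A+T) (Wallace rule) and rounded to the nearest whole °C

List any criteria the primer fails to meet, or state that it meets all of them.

Fails: homopolymer run, GC content.

Base counts: A=6, T=8, G=2, C=4 (length 20).
homopolymer run: longest run = 5, exceeds 4 ✗
GC content: GC 6/20 = 30.0%, outside 39.9–61.1% ✗
Tm: Tm = 2·14 + 4·6 = 52°C ✓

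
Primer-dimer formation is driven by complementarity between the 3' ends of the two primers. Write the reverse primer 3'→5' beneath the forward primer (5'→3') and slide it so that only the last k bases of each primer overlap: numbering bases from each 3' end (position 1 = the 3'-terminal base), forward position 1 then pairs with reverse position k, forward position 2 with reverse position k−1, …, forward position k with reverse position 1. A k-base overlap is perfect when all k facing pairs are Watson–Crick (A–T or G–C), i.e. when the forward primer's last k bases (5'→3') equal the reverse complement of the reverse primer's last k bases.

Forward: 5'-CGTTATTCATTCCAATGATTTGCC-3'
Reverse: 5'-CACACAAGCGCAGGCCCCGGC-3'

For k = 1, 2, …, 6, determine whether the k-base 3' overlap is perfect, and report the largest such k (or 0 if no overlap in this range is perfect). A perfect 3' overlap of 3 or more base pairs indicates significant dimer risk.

Longest perfect overlap: 3 complementary base pairs; significant dimer risk (threshold 3).

Last 6 bases (5'→3') — forward …TTTGCC, reverse …CCCGGC.
Reverse complement of the reverse primer's last 6 bases: GCCGGG; its first k bases are the reverse complement of the reverse primer's last k bases, so a perfect k-base overlap needs the forward primer's last k bases to equal them.
Comparing (forward last k vs required): k=1: C vs G ✗; k=2: CC vs GC ✗; k=3: GCC vs GCC ✓; k=4: TGCC vs GCCG ✗; k=5: TTGCC vs GCCGG ✗; k=6: TTTGCC vs GCCGGG ✗.
Only k = 3 is perfect, so the longest perfect 3' overlap is 3.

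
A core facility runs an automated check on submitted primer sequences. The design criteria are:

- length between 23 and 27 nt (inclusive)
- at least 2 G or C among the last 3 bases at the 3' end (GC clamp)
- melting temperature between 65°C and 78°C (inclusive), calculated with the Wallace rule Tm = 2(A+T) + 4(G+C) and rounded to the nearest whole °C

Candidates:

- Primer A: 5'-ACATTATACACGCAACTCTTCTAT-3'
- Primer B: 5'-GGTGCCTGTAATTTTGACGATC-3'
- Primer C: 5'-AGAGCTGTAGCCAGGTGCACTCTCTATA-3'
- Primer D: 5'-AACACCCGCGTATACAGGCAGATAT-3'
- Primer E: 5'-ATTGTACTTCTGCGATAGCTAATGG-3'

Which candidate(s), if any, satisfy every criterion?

Primer E only.

Primer A (24 nt, A=8 T=8 G=1 C=7): length 24 ✓; 3' end TAT has 0 G/C, need ≥2 ✗; Tm = 2·16 + 4·8 = 64°C, outside 65–78°C ✗ — fails.
Primer B (22 nt, A=4 T=8 G=6 C=4): length 22, outside 23–27 ✗; 3' end ATC has 1 G/C, need ≥2 ✗; Tm = 2·12 + 4·10 = 64°C, outside 65–78°C ✗ — fails.
Primer C (28 nt, A=7 T=7 G=7 C=7): length 28, outside 23–27 ✗; 3' end ATA has 0 G/C, need ≥2 ✗; Tm = 2·14 + 4·14 = 84°C, outside 65–78°C ✗ — fails.
Primer D (25 nt, A=9 T=4 G=5 C=7): length 25 ✓; 3' end TAT has 0 G/C, need ≥2 ✗; Tm = 2·13 + 4·12 = 74°C ✓ — fails.
Primer E (25 nt, A=6 T=9 G=6 C=4): length 25 ✓; 3' end TGG has 2 G/C ✓; Tm = 2·15 + 4·10 = 70°C ✓ — passes.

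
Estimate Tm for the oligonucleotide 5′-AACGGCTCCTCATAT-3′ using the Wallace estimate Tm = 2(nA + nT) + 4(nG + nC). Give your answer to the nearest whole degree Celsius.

44°C

Base counts: A=4, T=4, G=2, C=5 (length 15).
Tm = 2·(4+4) + 4·(2+5) = 2·8 + 4·7 = 16 + 28 = 44°C.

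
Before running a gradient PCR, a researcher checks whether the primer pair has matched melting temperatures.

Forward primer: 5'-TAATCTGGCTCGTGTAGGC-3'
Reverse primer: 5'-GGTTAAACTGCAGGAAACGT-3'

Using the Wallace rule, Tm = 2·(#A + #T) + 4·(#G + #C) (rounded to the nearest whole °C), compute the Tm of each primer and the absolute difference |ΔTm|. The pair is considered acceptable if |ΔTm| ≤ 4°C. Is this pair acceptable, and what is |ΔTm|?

|ΔTm| = 0°C; the pair is acceptable.

Forward: A=3 T=6 G=6 C=4 → Tm = 2·9 + 4·10 = 58°C.
Reverse: A=7 T=4 G=6 C=3 → Tm = 2·11 + 4·9 = 58°C.
|ΔTm| = |58 − 58| = 0°C, ≤ 4°C.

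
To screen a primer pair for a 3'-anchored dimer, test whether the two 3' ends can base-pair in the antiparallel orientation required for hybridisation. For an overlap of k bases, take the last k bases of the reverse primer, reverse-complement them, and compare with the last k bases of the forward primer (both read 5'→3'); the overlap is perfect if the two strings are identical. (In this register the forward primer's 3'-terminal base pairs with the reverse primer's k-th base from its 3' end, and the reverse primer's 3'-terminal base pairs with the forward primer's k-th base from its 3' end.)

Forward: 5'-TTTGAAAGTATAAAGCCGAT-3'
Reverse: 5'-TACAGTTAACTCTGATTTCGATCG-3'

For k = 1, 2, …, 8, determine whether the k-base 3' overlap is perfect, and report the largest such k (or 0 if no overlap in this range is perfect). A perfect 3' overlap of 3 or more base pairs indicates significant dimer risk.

Longest perfect overlap: 4 complementary base pairs; significant dimer risk (threshold 3).

Last 8 bases (5'→3') — forward …AAGCCGAT, reverse …TTCGATCG.
Reverse complement of the reverse primer's last 8 bases: CGATCGAA; its first k bases are the reverse complement of the reverse primer's last k bases, so a perfect k-base overlap needs the forward primer's last k bases to equal them.
Comparing (forward last k vs required): k=1: T vs C ✗; k=2: AT vs CG ✗; k=3: GAT vs CGA ✗; k=4: CGAT vs CGAT ✓; k=5: CCGAT vs CGATC ✗; k=6: GCCGAT vs CGATCG ✗; k=7: AGCCGAT vs CGATCGA ✗; k=8: AAGCCGAT vs CGATCGAA ✗.
Only k = 4 is perfect, so the longest perfect 3' overlap is 4.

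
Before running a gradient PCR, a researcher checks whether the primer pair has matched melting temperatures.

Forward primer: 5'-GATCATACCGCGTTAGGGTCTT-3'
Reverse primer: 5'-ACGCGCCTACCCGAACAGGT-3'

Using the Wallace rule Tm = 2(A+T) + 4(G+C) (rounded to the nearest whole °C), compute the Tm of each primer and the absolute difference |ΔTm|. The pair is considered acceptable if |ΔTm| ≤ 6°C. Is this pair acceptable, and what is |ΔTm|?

Forward: A=4 T=7 G=6 C=5 → Tm = 2·11 + 4·11 = 66°C.
Reverse: A=5 T=2 G=5 C=8 → Tm = 2·7 + 4·13 = 66°C.
|ΔTm| = |66 − 66| = 0°C, ≤ 6°C.

|ΔTm| = 0°C; the pair is acceptable.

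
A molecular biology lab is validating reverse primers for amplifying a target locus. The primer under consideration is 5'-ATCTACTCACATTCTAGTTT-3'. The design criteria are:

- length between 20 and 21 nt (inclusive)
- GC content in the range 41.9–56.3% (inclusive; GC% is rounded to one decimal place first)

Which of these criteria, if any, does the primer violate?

Fails: GC content.

Base counts: A=5, T=9, G=1, C=5 (length 20).
length: length 20 ✓
GC content: GC 6/20 = 30.0%, outside 41.9–56.3% ✗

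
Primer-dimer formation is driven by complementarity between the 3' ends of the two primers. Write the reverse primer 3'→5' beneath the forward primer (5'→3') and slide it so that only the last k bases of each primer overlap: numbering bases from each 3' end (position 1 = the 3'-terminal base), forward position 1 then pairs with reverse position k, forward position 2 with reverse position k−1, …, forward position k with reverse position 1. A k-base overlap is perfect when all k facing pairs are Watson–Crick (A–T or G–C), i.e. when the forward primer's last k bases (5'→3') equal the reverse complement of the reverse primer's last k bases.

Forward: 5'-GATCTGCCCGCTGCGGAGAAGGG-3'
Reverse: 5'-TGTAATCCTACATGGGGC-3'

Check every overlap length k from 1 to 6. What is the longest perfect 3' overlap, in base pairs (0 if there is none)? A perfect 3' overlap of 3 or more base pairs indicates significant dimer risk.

Longest perfect overlap: 1 complementary base pair; below the dimer-risk threshold (threshold 3).

Last 6 bases (5'→3') — forward …GAAGGG, reverse …TGGGGC.
Reverse complement of the reverse primer's last 6 bases: GCCCCA; its first k bases are the reverse complement of the reverse primer's last k bases, so a perfect k-base overlap needs the forward primer's last k bases to equal them.
Comparing (forward last k vs required): k=1: G vs G ✓; k=2: GG vs GC ✗; k=3: GGG vs GCC ✗; k=4: AGGG vs GCCC ✗; k=5: AAGGG vs GCCCC ✗; k=6: GAAGGG vs GCCCCA ✗.
Only k = 1 is perfect, so the longest perfect 3' overlap is 1.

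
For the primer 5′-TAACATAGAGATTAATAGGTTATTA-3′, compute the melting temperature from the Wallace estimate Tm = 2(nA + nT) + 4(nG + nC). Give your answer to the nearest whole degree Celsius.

Base counts: A=11, T=9, G=4, C=1 (length 25).
Tm = 2·(11+9) + 4·(4+1) = 2·20 + 4·5 = 40 + 20 = 60°C.

60°C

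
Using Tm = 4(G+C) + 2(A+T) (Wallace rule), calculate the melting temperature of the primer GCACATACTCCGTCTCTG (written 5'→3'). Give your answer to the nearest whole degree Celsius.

56°C

Base counts: A=3, T=5, G=3, C=7 (length 18).
Tm = 2·(3+5) + 4·(3+7) = 2·8 + 4·10 = 16 + 40 = 56°C.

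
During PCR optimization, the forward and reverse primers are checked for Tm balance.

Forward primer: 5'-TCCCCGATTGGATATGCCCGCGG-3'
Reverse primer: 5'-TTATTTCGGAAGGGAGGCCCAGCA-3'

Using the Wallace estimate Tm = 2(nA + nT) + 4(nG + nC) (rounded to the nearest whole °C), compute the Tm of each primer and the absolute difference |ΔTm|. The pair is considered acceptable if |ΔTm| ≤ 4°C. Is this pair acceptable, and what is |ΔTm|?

Forward: A=3 T=5 G=7 C=8 → Tm = 2·8 + 4·15 = 76°C.
Reverse: A=6 T=5 G=8 C=5 → Tm = 2·11 + 4·13 = 74°C.
|ΔTm| = |76 − 74| = 2°C, ≤ 4°C.

|ΔTm| = 2°C; the pair is acceptable.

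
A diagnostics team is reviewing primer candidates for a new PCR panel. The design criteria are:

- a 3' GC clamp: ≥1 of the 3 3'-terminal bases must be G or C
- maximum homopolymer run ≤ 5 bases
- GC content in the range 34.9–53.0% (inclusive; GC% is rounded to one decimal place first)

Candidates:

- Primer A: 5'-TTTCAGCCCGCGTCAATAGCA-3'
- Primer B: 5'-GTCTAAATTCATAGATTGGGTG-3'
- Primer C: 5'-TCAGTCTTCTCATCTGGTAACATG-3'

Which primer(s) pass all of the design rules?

Primer A (21 nt, A=5 T=5 G=4 C=7): 3' end GCA has 2 G/C ✓; longest run = 3 ✓; GC 11/21 = 52.4% ✓ — passes.
Primer B (22 nt, A=6 T=8 G=6 C=2): 3' end GTG has 2 G/C ✓; longest run = 3 ✓; GC 8/22 = 36.4% ✓ — passes.
Primer C (24 nt, A=5 T=9 G=4 C=6): 3' end ATG has 1 G/C ✓; longest run = 2 ✓; GC 10/24 = 41.7% ✓ — passes.

Primer A, Primer B and Primer C.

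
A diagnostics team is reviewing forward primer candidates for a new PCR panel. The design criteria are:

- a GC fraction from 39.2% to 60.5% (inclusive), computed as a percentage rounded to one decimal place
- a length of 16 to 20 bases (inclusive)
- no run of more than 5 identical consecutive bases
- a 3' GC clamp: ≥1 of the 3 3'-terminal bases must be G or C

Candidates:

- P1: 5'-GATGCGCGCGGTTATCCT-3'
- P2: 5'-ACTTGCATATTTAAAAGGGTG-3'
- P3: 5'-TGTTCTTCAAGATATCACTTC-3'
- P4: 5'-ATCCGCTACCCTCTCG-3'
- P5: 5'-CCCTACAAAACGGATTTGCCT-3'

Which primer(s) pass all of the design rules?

P1 (18 nt, A=2 T=5 G=6 C=5): GC 11/18 = 61.1%, outside 39.2–60.5% ✗; length 18 ✓; longest run = 2 ✓; 3' end CCT has 2 G/C ✓ — fails.
P2 (21 nt, A=7 T=7 G=5 C=2): GC 7/21 = 33.3%, outside 39.2–60.5% ✗; length 21, outside 16–20 ✗; longest run = 4 ✓; 3' end GTG has 2 G/C ✓ — fails.
P3 (21 nt, A=5 T=9 G=2 C=5): GC 7/21 = 33.3%, outside 39.2–60.5% ✗; length 21, outside 16–20 ✗; longest run = 2 ✓; 3' end TTC has 1 G/C ✓ — fails.
P4 (16 nt, A=2 T=4 G=2 C=8): GC 10/16 = 62.5%, outside 39.2–60.5% ✗; length 16 ✓; longest run = 3 ✓; 3' end TCG has 2 G/C ✓ — fails.
P5 (21 nt, A=6 T=5 G=3 C=7): GC 10/21 = 47.6% ✓; length 21, outside 16–20 ✗; longest run = 4 ✓; 3' end CCT has 2 G/C ✓ — fails.

None of the candidates satisfy all criteria.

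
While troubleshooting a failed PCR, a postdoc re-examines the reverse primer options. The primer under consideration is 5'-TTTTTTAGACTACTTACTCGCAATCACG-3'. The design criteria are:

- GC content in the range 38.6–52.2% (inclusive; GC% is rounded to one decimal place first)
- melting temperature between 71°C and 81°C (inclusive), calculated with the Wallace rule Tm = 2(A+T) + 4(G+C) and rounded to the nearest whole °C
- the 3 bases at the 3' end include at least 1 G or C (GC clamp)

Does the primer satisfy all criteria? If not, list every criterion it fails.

Base counts: A=7, T=11, G=3, C=7 (length 28).
GC content: GC 10/28 = 35.7%, outside 38.6–52.2% ✗
Tm: Tm = 2·18 + 4·10 = 76°C ✓
GC clamp: 3' end ACG has 2 G/C ✓

Fails: GC content.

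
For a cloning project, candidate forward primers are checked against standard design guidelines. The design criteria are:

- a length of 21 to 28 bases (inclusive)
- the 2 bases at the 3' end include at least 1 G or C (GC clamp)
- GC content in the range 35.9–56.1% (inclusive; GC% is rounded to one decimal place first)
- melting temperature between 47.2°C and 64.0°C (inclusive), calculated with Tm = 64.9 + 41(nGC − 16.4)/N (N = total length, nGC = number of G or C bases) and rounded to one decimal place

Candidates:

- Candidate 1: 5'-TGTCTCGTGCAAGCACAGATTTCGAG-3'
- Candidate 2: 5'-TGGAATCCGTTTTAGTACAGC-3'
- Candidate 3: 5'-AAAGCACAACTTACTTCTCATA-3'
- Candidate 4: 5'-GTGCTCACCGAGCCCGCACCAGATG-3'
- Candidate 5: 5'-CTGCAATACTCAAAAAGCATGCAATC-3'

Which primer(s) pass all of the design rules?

Candidate 1, Candidate 2 and Candidate 5.

Candidate 1 (26 nt, A=6 T=7 G=7 C=6): length 26 ✓; 3' end AG has 1 G/C ✓; GC 13/26 = 50.0% ✓; Tm = 64.9 + 41·(13 − 16.4)/26 = 59.5°C ✓ — passes.
Candidate 2 (21 nt, A=5 T=7 G=5 C=4): length 21 ✓; 3' end GC has 2 G/C ✓; GC 9/21 = 42.9% ✓; Tm = 64.9 + 41·(9 − 16.4)/21 = 50.5°C ✓ — passes.
Candidate 3 (22 nt, A=9 T=6 G=1 C=6): length 22 ✓; 3' end TA has 0 G/C, need ≥1 ✗; GC 7/22 = 31.8%, outside 35.9–56.1% ✗; Tm = 64.9 + 41·(7 − 16.4)/22 = 47.4°C ✓ — fails.
Candidate 4 (25 nt, A=5 T=3 G=7 C=10): length 25 ✓; 3' end TG has 1 G/C ✓; GC 17/25 = 68.0%, outside 35.9–56.1% ✗; Tm = 64.9 + 41·(17 − 16.4)/25 = 65.9°C, outside 47.2–64.0°C ✗ — fails.
Candidate 5 (26 nt, A=11 T=5 G=3 C=7): length 26 ✓; 3' end TC has 1 G/C ✓; GC 10/26 = 38.5% ✓; Tm = 64.9 + 41·(10 − 16.4)/26 = 54.8°C ✓ — passes.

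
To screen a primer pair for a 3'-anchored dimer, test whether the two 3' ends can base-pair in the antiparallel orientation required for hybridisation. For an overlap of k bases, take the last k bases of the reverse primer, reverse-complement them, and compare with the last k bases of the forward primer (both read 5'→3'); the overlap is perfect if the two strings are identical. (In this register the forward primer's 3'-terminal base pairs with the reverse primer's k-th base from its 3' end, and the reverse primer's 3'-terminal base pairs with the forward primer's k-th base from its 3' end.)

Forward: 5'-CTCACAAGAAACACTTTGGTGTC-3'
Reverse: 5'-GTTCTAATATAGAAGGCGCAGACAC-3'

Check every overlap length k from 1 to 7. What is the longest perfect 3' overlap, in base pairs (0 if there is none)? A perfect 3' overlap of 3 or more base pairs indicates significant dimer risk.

Longest perfect overlap: 5 complementary base pairs; significant dimer risk (threshold 3).

Last 7 bases (5'→3') — forward …TGGTGTC, reverse …CAGACAC.
Reverse complement of the reverse primer's last 7 bases: GTGTCTG; its first k bases are the reverse complement of the reverse primer's last k bases, so a perfect k-base overlap needs the forward primer's last k bases to equal them.
Comparing (forward last k vs required): k=1: C vs G ✗; k=2: TC vs GT ✗; k=3: GTC vs GTG ✗; k=4: TGTC vs GTGT ✗; k=5: GTGTC vs GTGTC ✓; k=6: GGTGTC vs GTGTCT ✗; k=7: TGGTGTC vs GTGTCTG ✗.
Only k = 5 is perfect, so the longest perfect 3' overlap is 5.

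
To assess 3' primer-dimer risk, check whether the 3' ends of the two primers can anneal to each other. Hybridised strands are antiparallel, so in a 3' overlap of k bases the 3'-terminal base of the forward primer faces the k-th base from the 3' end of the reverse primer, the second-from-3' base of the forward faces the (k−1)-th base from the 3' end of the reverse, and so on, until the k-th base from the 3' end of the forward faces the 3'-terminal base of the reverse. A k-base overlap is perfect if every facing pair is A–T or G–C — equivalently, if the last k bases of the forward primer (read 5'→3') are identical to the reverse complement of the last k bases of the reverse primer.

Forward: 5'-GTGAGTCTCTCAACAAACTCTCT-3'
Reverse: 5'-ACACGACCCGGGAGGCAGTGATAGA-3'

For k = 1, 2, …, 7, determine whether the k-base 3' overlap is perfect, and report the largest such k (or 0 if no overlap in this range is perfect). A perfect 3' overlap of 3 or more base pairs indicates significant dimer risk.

Longest perfect overlap: 3 complementary base pairs; significant dimer risk (threshold 3).

Last 7 bases (5'→3') — forward …ACTCTCT, reverse …TGATAGA.
Reverse complement of the reverse primer's last 7 bases: TCTATCA; its first k bases are the reverse complement of the reverse primer's last k bases, so a perfect k-base overlap needs the forward primer's last k bases to equal them.
Comparing (forward last k vs required): k=1: T vs T ✓; k=2: CT vs TC ✗; k=3: TCT vs TCT ✓; k=4: CTCT vs TCTA ✗; k=5: TCTCT vs TCTAT ✗; k=6: CTCTCT vs TCTATC ✗; k=7: ACTCTCT vs TCTATCA ✗.
Perfect overlaps at k = 1, 3; the largest is 3.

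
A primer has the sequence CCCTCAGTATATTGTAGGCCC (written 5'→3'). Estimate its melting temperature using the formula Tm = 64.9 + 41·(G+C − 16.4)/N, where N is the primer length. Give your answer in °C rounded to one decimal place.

54.4°C

Base counts: A=4, T=6, G=4, C=7; G+C = 11, N = 21.
Tm = 64.9 + 41·(11 − 16.4)/21 = 64.9 + -221.40/21 = 54.4°C.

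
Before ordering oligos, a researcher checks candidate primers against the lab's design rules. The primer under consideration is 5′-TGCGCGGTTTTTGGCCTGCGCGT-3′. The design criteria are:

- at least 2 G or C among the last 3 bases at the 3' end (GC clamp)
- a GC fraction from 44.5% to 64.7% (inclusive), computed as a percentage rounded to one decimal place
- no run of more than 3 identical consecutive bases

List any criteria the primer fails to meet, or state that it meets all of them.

Fails: GC content, homopolymer run.

Base counts: A=0, T=8, G=9, C=6 (length 23).
GC clamp: 3' end CGT has 2 G/C ✓
GC content: GC 15/23 = 65.2%, outside 44.5–64.7% ✗
homopolymer run: longest run = 5, exceeds 3 ✗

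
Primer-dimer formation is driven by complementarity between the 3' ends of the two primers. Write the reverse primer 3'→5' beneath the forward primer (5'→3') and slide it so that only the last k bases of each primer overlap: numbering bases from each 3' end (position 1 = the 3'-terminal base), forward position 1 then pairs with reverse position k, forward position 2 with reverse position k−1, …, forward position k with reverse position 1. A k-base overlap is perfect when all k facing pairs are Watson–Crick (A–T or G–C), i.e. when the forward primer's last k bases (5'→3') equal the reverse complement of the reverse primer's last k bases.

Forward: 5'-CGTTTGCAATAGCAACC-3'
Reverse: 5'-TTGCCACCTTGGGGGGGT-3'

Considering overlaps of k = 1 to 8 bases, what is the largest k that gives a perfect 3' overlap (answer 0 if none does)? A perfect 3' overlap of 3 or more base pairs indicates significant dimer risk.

Last 8 bases (5'→3') — forward …TAGCAACC, reverse …GGGGGGGT.
Reverse complement of the reverse primer's last 8 bases: ACCCCCCC; its first k bases are the reverse complement of the reverse primer's last k bases, so a perfect k-base overlap needs the forward primer's last k bases to equal them.
Comparing (forward last k vs required): k=1: C vs A ✗; k=2: CC vs AC ✗; k=3: ACC vs ACC ✓; k=4: AACC vs ACCC ✗; k=5: CAACC vs ACCCC ✗; k=6: GCAACC vs ACCCCC ✗; k=7: AGCAACC vs ACCCCCC ✗; k=8: TAGCAACC vs ACCCCCCC ✗.
Only k = 3 is perfect, so the longest perfect 3' overlap is 3.

Longest perfect overlap: 3 complementary base pairs; significant dimer risk (threshold 3).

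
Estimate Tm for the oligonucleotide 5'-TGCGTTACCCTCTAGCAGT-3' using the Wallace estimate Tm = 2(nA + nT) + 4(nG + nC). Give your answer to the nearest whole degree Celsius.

58°C

Base counts: A=3, T=6, G=4, C=6 (length 19).
Tm = 2·(3+6) + 4·(4+6) = 2·9 + 4·10 = 18 + 40 = 58°C.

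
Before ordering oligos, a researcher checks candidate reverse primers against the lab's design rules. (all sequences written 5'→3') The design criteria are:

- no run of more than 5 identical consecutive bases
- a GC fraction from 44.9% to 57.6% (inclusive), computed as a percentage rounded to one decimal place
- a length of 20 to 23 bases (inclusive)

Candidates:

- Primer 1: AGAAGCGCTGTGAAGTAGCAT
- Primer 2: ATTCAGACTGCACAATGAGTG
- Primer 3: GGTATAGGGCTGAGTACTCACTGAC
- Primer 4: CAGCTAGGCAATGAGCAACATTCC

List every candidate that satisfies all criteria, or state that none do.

Primer 1 only.

Primer 1 (21 nt, A=7 T=4 G=7 C=3): longest run = 2 ✓; GC 10/21 = 47.6% ✓; length 21 ✓ — passes.
Primer 2 (21 nt, A=7 T=5 G=5 C=4): longest run = 2 ✓; GC 9/21 = 42.9%, outside 44.9–57.6% ✗; length 21 ✓ — fails.
Primer 3 (25 nt, A=6 T=6 G=8 C=5): longest run = 3 ✓; GC 13/25 = 52.0% ✓; length 25, outside 20–23 ✗ — fails.
Primer 4 (24 nt, A=8 T=4 G=5 C=7): longest run = 2 ✓; GC 12/24 = 50.0% ✓; length 24, outside 20–23 ✗ — fails.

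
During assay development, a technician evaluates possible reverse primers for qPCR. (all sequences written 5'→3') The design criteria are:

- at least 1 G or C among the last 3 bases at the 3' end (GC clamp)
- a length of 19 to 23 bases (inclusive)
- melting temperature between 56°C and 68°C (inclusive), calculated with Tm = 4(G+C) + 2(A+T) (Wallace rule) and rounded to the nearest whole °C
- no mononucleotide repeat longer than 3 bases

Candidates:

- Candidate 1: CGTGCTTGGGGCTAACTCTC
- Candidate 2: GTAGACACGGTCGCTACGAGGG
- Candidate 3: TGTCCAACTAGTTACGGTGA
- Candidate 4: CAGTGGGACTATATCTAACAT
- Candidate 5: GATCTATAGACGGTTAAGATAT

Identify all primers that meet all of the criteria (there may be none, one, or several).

Candidate 3 and Candidate 4.

Candidate 1 (20 nt, A=2 T=6 G=6 C=6): 3' end CTC has 2 G/C ✓; length 20 ✓; Tm = 2·8 + 4·12 = 64°C ✓; longest run = 4, exceeds 3 ✗ — fails.
Candidate 2 (22 nt, A=5 T=3 G=9 C=5): 3' end GGG has 3 G/C ✓; length 22 ✓; Tm = 2·8 + 4·14 = 72°C, outside 56–68°C ✗; longest run = 3 ✓ — fails.
Candidate 3 (20 nt, A=5 T=6 G=5 C=4): 3' end TGA has 1 G/C ✓; length 20 ✓; Tm = 2·11 + 4·9 = 58°C ✓; longest run = 2 ✓ — passes.
Candidate 4 (21 nt, A=7 T=6 G=4 C=4): 3' end CAT has 1 G/C ✓; length 21 ✓; Tm = 2·13 + 4·8 = 58°C ✓; longest run = 3 ✓ — passes.
Candidate 5 (22 nt, A=8 T=7 G=5 C=2): 3' end TAT has 0 G/C, need ≥1 ✗; length 22 ✓; Tm = 2·15 + 4·7 = 58°C ✓; longest run = 2 ✓ — fails.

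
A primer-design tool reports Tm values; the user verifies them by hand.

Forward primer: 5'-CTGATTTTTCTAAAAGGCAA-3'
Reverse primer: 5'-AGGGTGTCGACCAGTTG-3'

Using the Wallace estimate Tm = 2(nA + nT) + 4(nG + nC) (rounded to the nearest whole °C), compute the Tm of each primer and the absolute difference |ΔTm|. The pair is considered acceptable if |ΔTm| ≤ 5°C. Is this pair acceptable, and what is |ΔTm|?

Forward: A=7 T=7 G=3 C=3 → Tm = 2·14 + 4·6 = 52°C.
Reverse: A=3 T=4 G=7 C=3 → Tm = 2·7 + 4·10 = 54°C.
|ΔTm| = |52 − 54| = 2°C, ≤ 5°C.

|ΔTm| = 2°C; the pair is acceptable.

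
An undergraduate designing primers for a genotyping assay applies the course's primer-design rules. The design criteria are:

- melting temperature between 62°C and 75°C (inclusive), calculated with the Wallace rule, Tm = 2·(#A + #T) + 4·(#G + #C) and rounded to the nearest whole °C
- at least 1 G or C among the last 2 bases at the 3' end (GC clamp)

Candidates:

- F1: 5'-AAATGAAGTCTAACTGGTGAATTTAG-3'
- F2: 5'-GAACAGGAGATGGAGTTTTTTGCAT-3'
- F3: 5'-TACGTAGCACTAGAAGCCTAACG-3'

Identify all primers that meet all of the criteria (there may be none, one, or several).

F1 (26 nt, A=10 T=8 G=6 C=2): Tm = 2·18 + 4·8 = 68°C ✓; 3' end AG has 1 G/C ✓ — passes.
F2 (25 nt, A=7 T=8 G=8 C=2): Tm = 2·15 + 4·10 = 70°C ✓; 3' end AT has 0 G/C, need ≥1 ✗ — fails.
F3 (23 nt, A=8 T=4 G=5 C=6): Tm = 2·12 + 4·11 = 68°C ✓; 3' end CG has 2 G/C ✓ — passes.

F1 and F3.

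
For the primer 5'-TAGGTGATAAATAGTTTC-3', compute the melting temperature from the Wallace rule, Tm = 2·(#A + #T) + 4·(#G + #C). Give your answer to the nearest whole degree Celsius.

Base counts: A=6, T=7, G=4, C=1 (length 18).
Tm = 2·(6+7) + 4·(4+1) = 2·13 + 4·5 = 26 + 20 = 46°C.

46°C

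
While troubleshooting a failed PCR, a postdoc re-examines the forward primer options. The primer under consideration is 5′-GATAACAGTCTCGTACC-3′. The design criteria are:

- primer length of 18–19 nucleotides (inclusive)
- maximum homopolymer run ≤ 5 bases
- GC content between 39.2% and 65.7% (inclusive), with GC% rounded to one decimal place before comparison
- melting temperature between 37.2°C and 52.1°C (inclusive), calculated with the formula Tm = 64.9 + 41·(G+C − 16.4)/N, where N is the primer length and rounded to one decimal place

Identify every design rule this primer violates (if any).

Base counts: A=5, T=4, G=3, C=5 (length 17).
length: length 17, outside 18–19 ✗
homopolymer run: longest run = 2 ✓
GC content: GC 8/17 = 47.1% ✓
Tm: Tm = 64.9 + 41·(8 − 16.4)/17 = 44.6°C ✓

Fails: length.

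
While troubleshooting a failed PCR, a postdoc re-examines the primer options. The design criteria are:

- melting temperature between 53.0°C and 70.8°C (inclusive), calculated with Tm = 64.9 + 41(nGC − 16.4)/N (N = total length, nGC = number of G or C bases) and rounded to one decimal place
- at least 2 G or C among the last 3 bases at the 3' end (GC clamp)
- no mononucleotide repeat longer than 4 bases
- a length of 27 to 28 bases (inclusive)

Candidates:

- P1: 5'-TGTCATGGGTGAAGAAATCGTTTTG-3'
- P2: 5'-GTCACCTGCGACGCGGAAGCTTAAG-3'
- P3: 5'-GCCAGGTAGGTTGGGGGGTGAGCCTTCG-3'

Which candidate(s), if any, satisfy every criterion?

None of the candidates satisfy all criteria.

P1 (25 nt, A=6 T=9 G=8 C=2): Tm = 64.9 + 41·(10 − 16.4)/25 = 54.4°C ✓; 3' end TTG has 1 G/C, need ≥2 ✗; longest run = 4 ✓; length 25, outside 27–28 ✗ — fails.
P2 (25 nt, A=6 T=4 G=8 C=7): Tm = 64.9 + 41·(15 − 16.4)/25 = 62.6°C ✓; 3' end AAG has 1 G/C, need ≥2 ✗; longest run = 2 ✓; length 25, outside 27–28 ✗ — fails.
P3 (28 nt, A=3 T=6 G=14 C=5): Tm = 64.9 + 41·(19 − 16.4)/28 = 68.7°C ✓; 3' end TCG has 2 G/C ✓; longest run = 6, exceeds 4 ✗; length 28 ✓ — fails.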